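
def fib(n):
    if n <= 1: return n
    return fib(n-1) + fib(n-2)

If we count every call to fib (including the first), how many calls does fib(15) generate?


Let C(n) = total calls for fib(n)
C(0) = 1, C(1) = 1
C(2) = 1 + C(1) + C(0) = 1 + 1 + 1 = 3
C(3) = 1 + C(2) + C(1) = 1 + 3 + 1 = 5
C(4) = 1 + C(3) + C(2) = 1 + 5 + 3 = 9
C(5) = 1 + C(4) + C(3) = 1 + 9 + 5 = 15
C(6) = 1 + C(5) + C(4) = 1 + 15 + 9 = 25
C(7) = 1 + C(6) + C(5) = 1 + 25 + 15 = 41
C(8) = 1 + C(7) + C(6) = 1 + 41 + 25 = 67
C(9) = 1 + C(8) + C(7) = 1 + 67 + 41 = 109
C(10) = 1 + C(9) + C(8) = 1 + 109 + 67 = 177
C(11) = 1 + C(10) + C(9) = 1 + 177 + 109 = 287
C(12) = 1 + C(11) + C(10) = 1 + 287 + 177 = 465
C(13) = 1 + C(12) + C(11) = 1 + 465 + 287 = 753
C(14) = 1 + C(13) + C(12) = 1 + 753 + 465 = 1219
C(15) = 1 + C(14) + C(13) = 1 + 1219 + 753 = 1973

1973


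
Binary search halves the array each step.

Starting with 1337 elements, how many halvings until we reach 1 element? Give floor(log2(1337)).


1337 / 2 = 668
668 / 2 = 334
334 / 2 = 167
167 / 2 = 83
83 / 2 = 41
41 / 2 = 20
20 / 2 = 10
10 / 2 = 5
5 / 2 = 2
2 / 2 = 1
Reached 1 after 10 halvings

10


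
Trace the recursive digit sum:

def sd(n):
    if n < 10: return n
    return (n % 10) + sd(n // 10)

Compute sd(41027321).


sd(41027321) = 1 + sd(4102732)
sd(4102732) = 2 + sd(410273)
sd(410273) = 3 + sd(41027)
sd(41027) = 7 + sd(4102)
sd(4102) = 2 + sd(410)
sd(410) = 0 + sd(41)
sd(41) = 1 + sd(4)
sd(4) = 4  (base case)
Total: 1 + 2 + 3 + 7 + 2 + 0 + 1 + 4 = 20

20


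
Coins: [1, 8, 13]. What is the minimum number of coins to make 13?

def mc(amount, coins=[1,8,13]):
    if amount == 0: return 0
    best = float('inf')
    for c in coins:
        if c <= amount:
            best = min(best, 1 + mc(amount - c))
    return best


Building up with DP:
mc(0) = 0
mc(1) = min(1+mc(0)=1+0=1) = 1
mc(2) = min(1+mc(1)=1+1=2) = 2
mc(3) = min(1+mc(2)=1+2=3) = 3
mc(4) = min(1+mc(3)=1+3=4) = 4
mc(5) = min(1+mc(4)=1+4=5) = 5
mc(6) = min(1+mc(5)=1+5=6) = 6
mc(7) = min(1+mc(6)=1+6=7) = 7
mc(8) = min(1+mc(7)=1+7=8, 1+mc(0)=1+0=1) = 1
mc(9) = min(1+mc(8)=1+1=2, 1+mc(1)=1+1=2) = 2
mc(10) = min(1+mc(9)=1+2=3, 1+mc(2)=1+2=3) = 3
mc(11) = min(1+mc(10)=1+3=4, 1+mc(3)=1+3=4) = 4
mc(12) = min(1+mc(11)=1+4=5, 1+mc(4)=1+4=5) = 5
mc(13) = min(1+mc(12)=1+5=6, 1+mc(5)=1+5=6, 1+mc(0)=1+0=1) = 1

1


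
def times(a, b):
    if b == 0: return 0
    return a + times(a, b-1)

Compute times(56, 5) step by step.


times(56, 5) = 56 + times(56, 4)
times(56, 4) = 56 + times(56, 3)
times(56, 3) = 56 + times(56, 2)
times(56, 2) = 56 + times(56, 1)
times(56, 1) = 56 + times(56, 0)
times(56, 0) = 0  (base case)
Total: 56 + 56 + 56 + 56 + 56 + 0 = 280

280


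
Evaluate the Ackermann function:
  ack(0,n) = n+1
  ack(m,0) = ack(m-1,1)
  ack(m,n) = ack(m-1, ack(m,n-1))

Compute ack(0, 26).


ack(0, 26) = 27
Result: ack(0, 26) = 27

27


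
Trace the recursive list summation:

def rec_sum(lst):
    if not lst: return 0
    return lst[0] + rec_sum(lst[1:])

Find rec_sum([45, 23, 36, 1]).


rec_sum([45, 23, 36, 1]) = 45 + rec_sum([23, 36, 1])
rec_sum([23, 36, 1]) = 23 + rec_sum([36, 1])
rec_sum([36, 1]) = 36 + rec_sum([1])
rec_sum([1]) = 1 + rec_sum([])
rec_sum([]) = 0  (base case)
Total: 45 + 23 + 36 + 1 + 0 = 105

105


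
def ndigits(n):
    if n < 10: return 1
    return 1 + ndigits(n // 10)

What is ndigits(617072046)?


ndigits(617072046) = 1 + ndigits(61707204)
ndigits(61707204) = 1 + ndigits(6170720)
ndigits(6170720) = 1 + ndigits(617072)
ndigits(617072) = 1 + ndigits(61707)
ndigits(61707) = 1 + ndigits(6170)
ndigits(6170) = 1 + ndigits(617)
ndigits(617) = 1 + ndigits(61)
ndigits(61) = 1 + ndigits(6)
ndigits(6) = 1  (base case: 6 < 10)
Unwinding: 1 + 1 + 1 + 1 + 1 + 1 + 1 + 1 + 1 = 9

9


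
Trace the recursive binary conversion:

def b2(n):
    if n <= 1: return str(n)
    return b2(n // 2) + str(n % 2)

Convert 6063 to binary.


b2(6063) = b2(3031) + '1'
b2(3031) = b2(1515) + '1'
b2(1515) = b2(757) + '1'
b2(757) = b2(378) + '1'
b2(378) = b2(189) + '0'
b2(189) = b2(94) + '1'
b2(94) = b2(47) + '0'
b2(47) = b2(23) + '1'
b2(23) = b2(11) + '1'
b2(11) = b2(5) + '1'
b2(5) = b2(2) + '1'
b2(2) = b2(1) + '0'
b2(1) = '1'  (base case)
Concatenating: '1' + '0' + '1' + '1' + '1' + '1' + '0' + '1' + '0' + '1' + '1' + '1' + '1' = '1011110101111'

1011110101111


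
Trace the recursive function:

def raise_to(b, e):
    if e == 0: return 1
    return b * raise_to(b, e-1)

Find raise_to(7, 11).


raise_to(7, 11)
= 7 * raise_to(7, 10)
= 7 * 7 * raise_to(7, 9)
= 7 * 7 * 7 * raise_to(7, 8)
= 7 * 7 * 7 * 7 * raise_to(7, 7)
= 7 * 7 * 7 * 7 * 7 * raise_to(7, 6)
= 7 * 7 * 7 * 7 * 7 * 7 * raise_to(7, 5)
= 7 * 7 * 7 * 7 * 7 * 7 * 7 * raise_to(7, 4)
= 7 * 7 * 7 * 7 * 7 * 7 * 7 * 7 * raise_to(7, 3)
= 7 * 7 * 7 * 7 * 7 * 7 * 7 * 7 * 7 * raise_to(7, 2)
= 7 * 7 * 7 * 7 * 7 * 7 * 7 * 7 * 7 * 7 * raise_to(7, 1)
= 7 * 7 * 7 * 7 * 7 * 7 * 7 * 7 * 7 * 7 * 7 * raise_to(7, 0)
= 7 * 7 * 7 * 7 * 7 * 7 * 7 * 7 * 7 * 7 * 7 * 1
= 1977326743

1977326743


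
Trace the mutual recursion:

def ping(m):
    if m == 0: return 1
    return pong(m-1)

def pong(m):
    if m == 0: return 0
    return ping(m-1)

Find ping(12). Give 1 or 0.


ping(12) = pong(11)
pong(11) = ping(10)
ping(10) = pong(9)
pong(9) = ping(8)
ping(8) = pong(7)
pong(7) = ping(6)
ping(6) = pong(5)
pong(5) = ping(4)
ping(4) = pong(3)
pong(3) = ping(2)
ping(2) = pong(1)
pong(1) = ping(0)
ping(0) = 1  (base case)
Result: 1

1


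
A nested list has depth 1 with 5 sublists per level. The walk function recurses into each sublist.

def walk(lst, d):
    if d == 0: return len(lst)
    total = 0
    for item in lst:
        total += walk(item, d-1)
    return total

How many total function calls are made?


At depth 0 (root): 1 call
At depth 1: each of 1 parents calls walk on 5 children = 5 calls
Total: 1 + 5 = 6

6


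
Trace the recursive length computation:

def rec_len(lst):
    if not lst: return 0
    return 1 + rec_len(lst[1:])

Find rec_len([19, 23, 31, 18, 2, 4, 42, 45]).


rec_len([19, 23, 31, 18, 2, 4, 42, 45]) = 1 + rec_len([23, 31, 18, 2, 4, 42, 45])
rec_len([23, 31, 18, 2, 4, 42, 45]) = 1 + rec_len([31, 18, 2, 4, 42, 45])
rec_len([31, 18, 2, 4, 42, 45]) = 1 + rec_len([18, 2, 4, 42, 45])
rec_len([18, 2, 4, 42, 45]) = 1 + rec_len([2, 4, 42, 45])
rec_len([2, 4, 42, 45]) = 1 + rec_len([4, 42, 45])
rec_len([4, 42, 45]) = 1 + rec_len([42, 45])
rec_len([42, 45]) = 1 + rec_len([45])
rec_len([45]) = 1 + rec_len([])
rec_len([]) = 0  (base case)
Unwinding: 1 + 1 + 1 + 1 + 1 + 1 + 1 + 1 + 0 = 8

8


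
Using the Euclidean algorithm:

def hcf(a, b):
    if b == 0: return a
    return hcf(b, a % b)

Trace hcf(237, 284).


hcf(237, 284) = hcf(284, 237)
hcf(284, 237) = hcf(237, 47)
hcf(237, 47) = hcf(47, 2)
hcf(47, 2) = hcf(2, 1)
hcf(2, 1) = hcf(1, 0)
hcf(1, 0) = 1  (base case)

1


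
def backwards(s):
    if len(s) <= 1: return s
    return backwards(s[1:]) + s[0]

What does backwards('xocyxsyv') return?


backwards('xocyxsyv') = backwards('ocyxsyv') + 'x'
backwards('ocyxsyv') = backwards('cyxsyv') + 'o'
backwards('cyxsyv') = backwards('yxsyv') + 'c'
backwards('yxsyv') = backwards('xsyv') + 'y'
backwards('xsyv') = backwards('syv') + 'x'
backwards('syv') = backwards('yv') + 's'
backwards('yv') = backwards('v') + 'y'
backwards('v') = 'v'  (base case)
Concatenating: 'v' + 'y' + 's' + 'x' + 'y' + 'c' + 'o' + 'x' = 'vysxycox'

vysxycox


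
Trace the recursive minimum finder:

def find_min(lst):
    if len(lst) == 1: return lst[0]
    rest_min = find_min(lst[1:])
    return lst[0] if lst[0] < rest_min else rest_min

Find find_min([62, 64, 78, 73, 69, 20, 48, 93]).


find_min([62, 64, 78, 73, 69, 20, 48, 93]): compare 62 with find_min([64, 78, 73, 69, 20, 48, 93])
find_min([64, 78, 73, 69, 20, 48, 93]): compare 64 with find_min([78, 73, 69, 20, 48, 93])
find_min([78, 73, 69, 20, 48, 93]): compare 78 with find_min([73, 69, 20, 48, 93])
find_min([73, 69, 20, 48, 93]): compare 73 with find_min([69, 20, 48, 93])
find_min([69, 20, 48, 93]): compare 69 with find_min([20, 48, 93])
find_min([20, 48, 93]): compare 20 with find_min([48, 93])
find_min([48, 93]): compare 48 with find_min([93])
find_min([93]) = 93  (base case)
Compare 48 with 93 -> 48
Compare 20 with 48 -> 20
Compare 69 with 20 -> 20
Compare 73 with 20 -> 20
Compare 78 with 20 -> 20
Compare 64 with 20 -> 20
Compare 62 with 20 -> 20

20


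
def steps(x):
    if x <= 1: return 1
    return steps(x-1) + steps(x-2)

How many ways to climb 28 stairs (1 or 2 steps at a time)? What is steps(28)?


Building up from base cases:
steps(0) = 1
steps(1) = 1
steps(2) = steps(1) + steps(0) = 1 + 1 = 2
steps(3) = steps(2) + steps(1) = 2 + 1 = 3
steps(4) = steps(3) + steps(2) = 3 + 2 = 5
steps(5) = steps(4) + steps(3) = 5 + 3 = 8
steps(6) = steps(5) + steps(4) = 8 + 5 = 13
steps(7) = steps(6) + steps(5) = 13 + 8 = 21
steps(8) = steps(7) + steps(6) = 21 + 13 = 34
steps(9) = steps(8) + steps(7) = 34 + 21 = 55
steps(10) = steps(9) + steps(8) = 55 + 34 = 89
steps(11) = steps(10) + steps(9) = 89 + 55 = 144
steps(12) = steps(11) + steps(10) = 144 + 89 = 233
steps(13) = steps(12) + steps(11) = 233 + 144 = 377
steps(14) = steps(13) + steps(12) = 377 + 233 = 610
steps(15) = steps(14) + steps(13) = 610 + 377 = 987
steps(16) = steps(15) + steps(14) = 987 + 610 = 1597
steps(17) = steps(16) + steps(15) = 1597 + 987 = 2584
steps(18) = steps(17) + steps(16) = 2584 + 1597 = 4181
steps(19) = steps(18) + steps(17) = 4181 + 2584 = 6765
steps(20) = steps(19) + steps(18) = 6765 + 4181 = 10946
steps(21) = steps(20) + steps(19) = 10946 + 6765 = 17711
steps(22) = steps(21) + steps(20) = 17711 + 10946 = 28657
steps(23) = steps(22) + steps(21) = 28657 + 17711 = 46368
steps(24) = steps(23) + steps(22) = 46368 + 28657 = 75025
steps(25) = steps(24) + steps(23) = 75025 + 46368 = 121393
steps(26) = steps(25) + steps(24) = 121393 + 75025 = 196418
steps(27) = steps(26) + steps(25) = 196418 + 121393 = 317811
steps(28) = steps(27) + steps(26) = 317811 + 196418 = 514229

514229


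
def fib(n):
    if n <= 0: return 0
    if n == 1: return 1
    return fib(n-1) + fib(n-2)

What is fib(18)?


Computing fib(18) bottom-up:
fib(0) = 0
fib(1) = 1
fib(2) = fib(1) + fib(0) = 1 + 0 = 1
fib(3) = fib(2) + fib(1) = 1 + 1 = 2
fib(4) = fib(3) + fib(2) = 2 + 1 = 3
fib(5) = fib(4) + fib(3) = 3 + 2 = 5
fib(6) = fib(5) + fib(4) = 5 + 3 = 8
fib(7) = fib(6) + fib(5) = 8 + 5 = 13
fib(8) = fib(7) + fib(6) = 13 + 8 = 21
fib(9) = fib(8) + fib(7) = 21 + 13 = 34
fib(10) = fib(9) + fib(8) = 34 + 21 = 55
fib(11) = fib(10) + fib(9) = 55 + 34 = 89
fib(12) = fib(11) + fib(10) = 89 + 55 = 144
fib(13) = fib(12) + fib(11) = 144 + 89 = 233
fib(14) = fib(13) + fib(12) = 233 + 144 = 377
fib(15) = fib(14) + fib(13) = 377 + 233 = 610
fib(16) = fib(15) + fib(14) = 610 + 377 = 987
fib(17) = fib(16) + fib(15) = 987 + 610 = 1597
fib(18) = fib(17) + fib(16) = 1597 + 987 = 2584

2584


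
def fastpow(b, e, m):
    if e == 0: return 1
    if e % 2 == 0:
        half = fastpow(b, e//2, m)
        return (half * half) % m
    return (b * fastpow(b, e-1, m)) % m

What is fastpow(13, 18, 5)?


fastpow(13, 18, 5): e is even, compute fastpow(13, 9, 5)
  fastpow(13, 9, 5): e is odd, compute fastpow(13, 8, 5)
    fastpow(13, 8, 5): e is even, compute fastpow(13, 4, 5)
      fastpow(13, 4, 5): e is even, compute fastpow(13, 2, 5)
        fastpow(13, 2, 5): e is even, compute fastpow(13, 1, 5)
          fastpow(13, 1, 5): e is odd, compute fastpow(13, 0, 5)
          fastpow(13, 0, 5) = 1
          (13 * 1) % 5 = 3
        half=3, (3*3) % 5 = 4
      half=4, (4*4) % 5 = 1
    half=1, (1*1) % 5 = 1
  (13 * 1) % 5 = 3
half=3, (3*3) % 5 = 4

4


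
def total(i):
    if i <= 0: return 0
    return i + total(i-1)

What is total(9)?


total(9)
= 9 + 8 + 7 + 6 + 5 + 4 + 3 + 2 + 1 + total(0)
= 9 + 8 + 7 + 6 + 5 + 4 + 3 + 2 + 1 + 0
= 45

45


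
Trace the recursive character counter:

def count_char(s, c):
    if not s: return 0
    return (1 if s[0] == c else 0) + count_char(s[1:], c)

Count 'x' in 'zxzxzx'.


s[0]='z' != 'x' -> 0
s[0]='x' == 'x' -> 1
s[0]='z' != 'x' -> 0
s[0]='x' == 'x' -> 1
s[0]='z' != 'x' -> 0
s[0]='x' == 'x' -> 1
Sum: 0 + 1 + 0 + 1 + 0 + 1 = 3

3


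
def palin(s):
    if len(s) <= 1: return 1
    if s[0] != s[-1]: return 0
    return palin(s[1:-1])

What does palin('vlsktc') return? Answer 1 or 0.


palin('vlsktc'): s[0]='v' != s[-1]='c' -> return 0
Result: 0 (not a palindrome)

0


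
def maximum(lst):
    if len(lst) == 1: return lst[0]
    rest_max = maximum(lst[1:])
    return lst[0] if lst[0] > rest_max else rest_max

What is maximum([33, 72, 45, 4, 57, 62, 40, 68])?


maximum([33, 72, 45, 4, 57, 62, 40, 68]): compare 33 with maximum([72, 45, 4, 57, 62, 40, 68])
maximum([72, 45, 4, 57, 62, 40, 68]): compare 72 with maximum([45, 4, 57, 62, 40, 68])
maximum([45, 4, 57, 62, 40, 68]): compare 45 with maximum([4, 57, 62, 40, 68])
maximum([4, 57, 62, 40, 68]): compare 4 with maximum([57, 62, 40, 68])
maximum([57, 62, 40, 68]): compare 57 with maximum([62, 40, 68])
maximum([62, 40, 68]): compare 62 with maximum([40, 68])
maximum([40, 68]): compare 40 with maximum([68])
maximum([68]) = 68  (base case)
Compare 40 with 68 -> 68
Compare 62 with 68 -> 68
Compare 57 with 68 -> 68
Compare 4 with 68 -> 68
Compare 45 with 68 -> 68
Compare 72 with 68 -> 72
Compare 33 with 72 -> 72

72


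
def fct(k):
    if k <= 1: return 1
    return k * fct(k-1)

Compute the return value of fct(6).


fct(6)
= 6 * fct(5)
= 6 * 5 * fct(4)
= 6 * 5 * 4 * fct(3)
= 6 * 5 * 4 * 3 * fct(2)
= 6 * 5 * 4 * 3 * 2 * fct(1)
= 6 * 5 * 4 * 3 * 2 * 1
= 720

720


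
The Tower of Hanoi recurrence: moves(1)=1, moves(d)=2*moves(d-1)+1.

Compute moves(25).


moves(25) = 2 * moves(24) + 1
moves(24) = 2 * moves(23) + 1
moves(23) = 2 * moves(22) + 1
moves(22) = 2 * moves(21) + 1
moves(21) = 2 * moves(20) + 1
moves(20) = 2 * moves(19) + 1
moves(19) = 2 * moves(18) + 1
moves(18) = 2 * moves(17) + 1
moves(17) = 2 * moves(16) + 1
moves(16) = 2 * moves(15) + 1
moves(15) = 2 * moves(14) + 1
moves(14) = 2 * moves(13) + 1
moves(13) = 2 * moves(12) + 1
moves(12) = 2 * moves(11) + 1
moves(11) = 2 * moves(10) + 1
moves(10) = 2 * moves(9) + 1
moves(9) = 2 * moves(8) + 1
moves(8) = 2 * moves(7) + 1
moves(7) = 2 * moves(6) + 1
moves(6) = 2 * moves(5) + 1
moves(5) = 2 * moves(4) + 1
moves(4) = 2 * moves(3) + 1
moves(3) = 2 * moves(2) + 1
moves(2) = 2 * moves(1) + 1
moves(1) = 1  (base case)
moves(2) = 2 * 1 + 1 = 3
moves(3) = 2 * 3 + 1 = 7
moves(4) = 2 * 7 + 1 = 15
moves(5) = 2 * 15 + 1 = 31
moves(6) = 2 * 31 + 1 = 63
moves(7) = 2 * 63 + 1 = 127
moves(8) = 2 * 127 + 1 = 255
moves(9) = 2 * 255 + 1 = 511
moves(10) = 2 * 511 + 1 = 1023
moves(11) = 2 * 1023 + 1 = 2047
moves(12) = 2 * 2047 + 1 = 4095
moves(13) = 2 * 4095 + 1 = 8191
moves(14) = 2 * 8191 + 1 = 16383
moves(15) = 2 * 16383 + 1 = 32767
moves(16) = 2 * 32767 + 1 = 65535
moves(17) = 2 * 65535 + 1 = 131071
moves(18) = 2 * 131071 + 1 = 262143
moves(19) = 2 * 262143 + 1 = 524287
moves(20) = 2 * 524287 + 1 = 1048575
moves(21) = 2 * 1048575 + 1 = 2097151
moves(22) = 2 * 2097151 + 1 = 4194303
moves(23) = 2 * 4194303 + 1 = 8388607
moves(24) = 2 * 8388607 + 1 = 16777215
moves(25) = 2 * 16777215 + 1 = 33554431

33554431


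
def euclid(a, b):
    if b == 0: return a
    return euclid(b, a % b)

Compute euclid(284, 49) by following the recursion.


euclid(284, 49) = euclid(49, 39)
euclid(49, 39) = euclid(39, 10)
euclid(39, 10) = euclid(10, 9)
euclid(10, 9) = euclid(9, 1)
euclid(9, 1) = euclid(1, 0)
euclid(1, 0) = 1  (base case)

1


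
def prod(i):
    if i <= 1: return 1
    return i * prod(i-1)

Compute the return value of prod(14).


prod(14)
= 14 * prod(13)
= 14 * 13 * prod(12)
= 14 * 13 * 12 * prod(11)
= 14 * 13 * 12 * 11 * prod(10)
= 14 * 13 * 12 * 11 * 10 * prod(9)
= 14 * 13 * 12 * 11 * 10 * 9 * prod(8)
= 14 * 13 * 12 * 11 * 10 * 9 * 8 * prod(7)
= 14 * 13 * 12 * 11 * 10 * 9 * 8 * 7 * prod(6)
= 14 * 13 * 12 * 11 * 10 * 9 * 8 * 7 * 6 * prod(5)
= 14 * 13 * 12 * 11 * 10 * 9 * 8 * 7 * 6 * 5 * prod(4)
= 14 * 13 * 12 * 11 * 10 * 9 * 8 * 7 * 6 * 5 * 4 * prod(3)
= 14 * 13 * 12 * 11 * 10 * 9 * 8 * 7 * 6 * 5 * 4 * 3 * prod(2)
= 14 * 13 * 12 * 11 * 10 * 9 * 8 * 7 * 6 * 5 * 4 * 3 * 2 * prod(1)
= 14 * 13 * 12 * 11 * 10 * 9 * 8 * 7 * 6 * 5 * 4 * 3 * 2 * 1
= 87178291200

87178291200


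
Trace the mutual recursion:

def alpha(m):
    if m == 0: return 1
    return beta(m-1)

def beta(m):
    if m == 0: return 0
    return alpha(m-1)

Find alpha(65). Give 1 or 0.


alpha(65) = beta(64)
beta(64) = alpha(63)
alpha(63) = beta(62)
beta(62) = alpha(61)
alpha(61) = beta(60)
beta(60) = alpha(59)
alpha(59) = beta(58)
beta(58) = alpha(57)
alpha(57) = beta(56)
beta(56) = alpha(55)
alpha(55) = beta(54)
beta(54) = alpha(53)
alpha(53) = beta(52)
beta(52) = alpha(51)
alpha(51) = beta(50)
beta(50) = alpha(49)
alpha(49) = beta(48)
beta(48) = alpha(47)
alpha(47) = beta(46)
beta(46) = alpha(45)
alpha(45) = beta(44)
beta(44) = alpha(43)
alpha(43) = beta(42)
beta(42) = alpha(41)
alpha(41) = beta(40)
beta(40) = alpha(39)
alpha(39) = beta(38)
beta(38) = alpha(37)
alpha(37) = beta(36)
beta(36) = alpha(35)
alpha(35) = beta(34)
beta(34) = alpha(33)
alpha(33) = beta(32)
beta(32) = alpha(31)
alpha(31) = beta(30)
beta(30) = alpha(29)
alpha(29) = beta(28)
beta(28) = alpha(27)
alpha(27) = beta(26)
beta(26) = alpha(25)
alpha(25) = beta(24)
beta(24) = alpha(23)
alpha(23) = beta(22)
beta(22) = alpha(21)
alpha(21) = beta(20)
beta(20) = alpha(19)
alpha(19) = beta(18)
beta(18) = alpha(17)
alpha(17) = beta(16)
beta(16) = alpha(15)
alpha(15) = beta(14)
beta(14) = alpha(13)
alpha(13) = beta(12)
beta(12) = alpha(11)
alpha(11) = beta(10)
beta(10) = alpha(9)
alpha(9) = beta(8)
beta(8) = alpha(7)
alpha(7) = beta(6)
beta(6) = alpha(5)
alpha(5) = beta(4)
beta(4) = alpha(3)
alpha(3) = beta(2)
beta(2) = alpha(1)
alpha(1) = beta(0)
beta(0) = 0  (base case)
Result: 0

0


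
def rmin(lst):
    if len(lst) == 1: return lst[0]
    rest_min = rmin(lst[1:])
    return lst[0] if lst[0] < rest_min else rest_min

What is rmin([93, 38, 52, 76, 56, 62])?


rmin([93, 38, 52, 76, 56, 62]): compare 93 with rmin([38, 52, 76, 56, 62])
rmin([38, 52, 76, 56, 62]): compare 38 with rmin([52, 76, 56, 62])
rmin([52, 76, 56, 62]): compare 52 with rmin([76, 56, 62])
rmin([76, 56, 62]): compare 76 with rmin([56, 62])
rmin([56, 62]): compare 56 with rmin([62])
rmin([62]) = 62  (base case)
Compare 56 with 62 -> 56
Compare 76 with 56 -> 56
Compare 52 with 56 -> 52
Compare 38 with 52 -> 38
Compare 93 with 38 -> 38

38


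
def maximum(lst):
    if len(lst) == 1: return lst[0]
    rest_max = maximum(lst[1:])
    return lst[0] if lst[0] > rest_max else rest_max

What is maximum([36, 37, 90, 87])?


maximum([36, 37, 90, 87]): compare 36 with maximum([37, 90, 87])
maximum([37, 90, 87]): compare 37 with maximum([90, 87])
maximum([90, 87]): compare 90 with maximum([87])
maximum([87]) = 87  (base case)
Compare 90 with 87 -> 90
Compare 37 with 90 -> 90
Compare 36 with 90 -> 90

90


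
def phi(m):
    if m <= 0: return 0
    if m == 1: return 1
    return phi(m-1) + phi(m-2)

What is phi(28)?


Computing phi(28) bottom-up:
phi(0) = 0
phi(1) = 1
phi(2) = phi(1) + phi(0) = 1 + 0 = 1
phi(3) = phi(2) + phi(1) = 1 + 1 = 2
phi(4) = phi(3) + phi(2) = 2 + 1 = 3
phi(5) = phi(4) + phi(3) = 3 + 2 = 5
phi(6) = phi(5) + phi(4) = 5 + 3 = 8
phi(7) = phi(6) + phi(5) = 8 + 5 = 13
phi(8) = phi(7) + phi(6) = 13 + 8 = 21
phi(9) = phi(8) + phi(7) = 21 + 13 = 34
phi(10) = phi(9) + phi(8) = 34 + 21 = 55
phi(11) = phi(10) + phi(9) = 55 + 34 = 89
phi(12) = phi(11) + phi(10) = 89 + 55 = 144
phi(13) = phi(12) + phi(11) = 144 + 89 = 233
phi(14) = phi(13) + phi(12) = 233 + 144 = 377
phi(15) = phi(14) + phi(13) = 377 + 233 = 610
phi(16) = phi(15) + phi(14) = 610 + 377 = 987
phi(17) = phi(16) + phi(15) = 987 + 610 = 1597
phi(18) = phi(17) + phi(16) = 1597 + 987 = 2584
phi(19) = phi(18) + phi(17) = 2584 + 1597 = 4181
phi(20) = phi(19) + phi(18) = 4181 + 2584 = 6765
phi(21) = phi(20) + phi(19) = 6765 + 4181 = 10946
phi(22) = phi(21) + phi(20) = 10946 + 6765 = 17711
phi(23) = phi(22) + phi(21) = 17711 + 10946 = 28657
phi(24) = phi(23) + phi(22) = 28657 + 17711 = 46368
phi(25) = phi(24) + phi(23) = 46368 + 28657 = 75025
phi(26) = phi(25) + phi(24) = 75025 + 46368 = 121393
phi(27) = phi(26) + phi(25) = 121393 + 75025 = 196418
phi(28) = phi(27) + phi(26) = 196418 + 121393 = 317811

317811


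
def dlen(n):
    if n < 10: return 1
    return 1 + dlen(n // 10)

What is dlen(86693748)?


dlen(86693748) = 1 + dlen(8669374)
dlen(8669374) = 1 + dlen(866937)
dlen(866937) = 1 + dlen(86693)
dlen(86693) = 1 + dlen(8669)
dlen(8669) = 1 + dlen(866)
dlen(866) = 1 + dlen(86)
dlen(86) = 1 + dlen(8)
dlen(8) = 1  (base case: 8 < 10)
Unwinding: 1 + 1 + 1 + 1 + 1 + 1 + 1 + 1 = 8

8


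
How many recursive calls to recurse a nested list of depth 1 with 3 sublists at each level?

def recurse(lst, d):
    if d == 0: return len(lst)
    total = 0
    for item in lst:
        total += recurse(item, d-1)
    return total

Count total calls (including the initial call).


At depth 0 (root): 1 call
At depth 1: each of 1 parents calls recurse on 3 children = 3 calls
Total: 1 + 3 = 4

4


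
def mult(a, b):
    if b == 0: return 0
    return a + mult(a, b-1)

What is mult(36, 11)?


mult(36, 11) = 36 + mult(36, 10)
mult(36, 10) = 36 + mult(36, 9)
mult(36, 9) = 36 + mult(36, 8)
mult(36, 8) = 36 + mult(36, 7)
mult(36, 7) = 36 + mult(36, 6)
mult(36, 6) = 36 + mult(36, 5)
mult(36, 5) = 36 + mult(36, 4)
mult(36, 4) = 36 + mult(36, 3)
mult(36, 3) = 36 + mult(36, 2)
mult(36, 2) = 36 + mult(36, 1)
mult(36, 1) = 36 + mult(36, 0)
mult(36, 0) = 0  (base case)
Total: 36 + 36 + 36 + 36 + 36 + 36 + 36 + 36 + 36 + 36 + 36 + 0 = 396

396


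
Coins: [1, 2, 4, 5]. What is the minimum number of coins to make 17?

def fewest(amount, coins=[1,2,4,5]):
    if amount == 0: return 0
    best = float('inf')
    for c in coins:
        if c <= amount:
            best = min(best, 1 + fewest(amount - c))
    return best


Building up with DP:
fewest(0) = 0
fewest(1) = min(1+fewest(0)=1+0=1) = 1
fewest(2) = min(1+fewest(1)=1+1=2, 1+fewest(0)=1+0=1) = 1
fewest(3) = min(1+fewest(2)=1+1=2, 1+fewest(1)=1+1=2) = 2
fewest(4) = min(1+fewest(3)=1+2=3, 1+fewest(2)=1+1=2, 1+fewest(0)=1+0=1) = 1
fewest(5) = min(1+fewest(4)=1+1=2, 1+fewest(3)=1+2=3, 1+fewest(1)=1+1=2, 1+fewest(0)=1+0=1) = 1
fewest(6) = min(1+fewest(5)=1+1=2, 1+fewest(4)=1+1=2, 1+fewest(2)=1+1=2, 1+fewest(1)=1+1=2) = 2
fewest(7) = min(1+fewest(6)=1+2=3, 1+fewest(5)=1+1=2, 1+fewest(3)=1+2=3, 1+fewest(2)=1+1=2) = 2
fewest(8) = min(1+fewest(7)=1+2=3, 1+fewest(6)=1+2=3, 1+fewest(4)=1+1=2, 1+fewest(3)=1+2=3) = 2
fewest(9) = min(1+fewest(8)=1+2=3, 1+fewest(7)=1+2=3, 1+fewest(5)=1+1=2, 1+fewest(4)=1+1=2) = 2
fewest(10) = min(1+fewest(9)=1+2=3, 1+fewest(8)=1+2=3, 1+fewest(6)=1+2=3, 1+fewest(5)=1+1=2) = 2
fewest(11) = min(1+fewest(10)=1+2=3, 1+fewest(9)=1+2=3, 1+fewest(7)=1+2=3, 1+fewest(6)=1+2=3) = 3
fewest(12) = min(1+fewest(11)=1+3=4, 1+fewest(10)=1+2=3, 1+fewest(8)=1+2=3, 1+fewest(7)=1+2=3) = 3
fewest(13) = min(1+fewest(12)=1+3=4, 1+fewest(11)=1+3=4, 1+fewest(9)=1+2=3, 1+fewest(8)=1+2=3) = 3
fewest(14) = min(1+fewest(13)=1+3=4, 1+fewest(12)=1+3=4, 1+fewest(10)=1+2=3, 1+fewest(9)=1+2=3) = 3
fewest(15) = min(1+fewest(14)=1+3=4, 1+fewest(13)=1+3=4, 1+fewest(11)=1+3=4, 1+fewest(10)=1+2=3) = 3
fewest(16) = min(1+fewest(15)=1+3=4, 1+fewest(14)=1+3=4, 1+fewest(12)=1+3=4, 1+fewest(11)=1+3=4) = 4
fewest(17) = min(1+fewest(16)=1+4=5, 1+fewest(15)=1+3=4, 1+fewest(13)=1+3=4, 1+fewest(12)=1+3=4) = 4

4


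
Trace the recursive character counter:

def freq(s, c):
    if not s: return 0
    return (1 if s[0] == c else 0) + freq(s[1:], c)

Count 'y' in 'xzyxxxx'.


s[0]='x' != 'y' -> 0
s[0]='z' != 'y' -> 0
s[0]='y' == 'y' -> 1
s[0]='x' != 'y' -> 0
s[0]='x' != 'y' -> 0
s[0]='x' != 'y' -> 0
s[0]='x' != 'y' -> 0
Sum: 0 + 0 + 1 + 0 + 0 + 0 + 0 = 1

1


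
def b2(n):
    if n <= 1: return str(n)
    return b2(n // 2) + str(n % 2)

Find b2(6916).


b2(6916) = b2(3458) + '0'
b2(3458) = b2(1729) + '0'
b2(1729) = b2(864) + '1'
b2(864) = b2(432) + '0'
b2(432) = b2(216) + '0'
b2(216) = b2(108) + '0'
b2(108) = b2(54) + '0'
b2(54) = b2(27) + '0'
b2(27) = b2(13) + '1'
b2(13) = b2(6) + '1'
b2(6) = b2(3) + '0'
b2(3) = b2(1) + '1'
b2(1) = '1'  (base case)
Concatenating: '1' + '1' + '0' + '1' + '1' + '0' + '0' + '0' + '0' + '0' + '1' + '0' + '0' = '1101100000100'

1101100000100


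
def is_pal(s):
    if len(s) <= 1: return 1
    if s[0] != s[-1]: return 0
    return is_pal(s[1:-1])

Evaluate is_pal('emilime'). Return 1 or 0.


is_pal('emilime'): s[0]='e' == s[-1]='e' -> check is_pal('milim')
is_pal('milim'): s[0]='m' == s[-1]='m' -> check is_pal('ili')
is_pal('ili'): s[0]='i' == s[-1]='i' -> check is_pal('l')
is_pal('l'): len <= 1 -> return 1  (base case)
Result: 1 (palindrome)

1


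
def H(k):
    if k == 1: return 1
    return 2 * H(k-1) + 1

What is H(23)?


H(23) = 2 * H(22) + 1
H(22) = 2 * H(21) + 1
H(21) = 2 * H(20) + 1
H(20) = 2 * H(19) + 1
H(19) = 2 * H(18) + 1
H(18) = 2 * H(17) + 1
H(17) = 2 * H(16) + 1
H(16) = 2 * H(15) + 1
H(15) = 2 * H(14) + 1
H(14) = 2 * H(13) + 1
H(13) = 2 * H(12) + 1
H(12) = 2 * H(11) + 1
H(11) = 2 * H(10) + 1
H(10) = 2 * H(9) + 1
H(9) = 2 * H(8) + 1
H(8) = 2 * H(7) + 1
H(7) = 2 * H(6) + 1
H(6) = 2 * H(5) + 1
H(5) = 2 * H(4) + 1
H(4) = 2 * H(3) + 1
H(3) = 2 * H(2) + 1
H(2) = 2 * H(1) + 1
H(1) = 1  (base case)
H(2) = 2 * 1 + 1 = 3
H(3) = 2 * 3 + 1 = 7
H(4) = 2 * 7 + 1 = 15
H(5) = 2 * 15 + 1 = 31
H(6) = 2 * 31 + 1 = 63
H(7) = 2 * 63 + 1 = 127
H(8) = 2 * 127 + 1 = 255
H(9) = 2 * 255 + 1 = 511
H(10) = 2 * 511 + 1 = 1023
H(11) = 2 * 1023 + 1 = 2047
H(12) = 2 * 2047 + 1 = 4095
H(13) = 2 * 4095 + 1 = 8191
H(14) = 2 * 8191 + 1 = 16383
H(15) = 2 * 16383 + 1 = 32767
H(16) = 2 * 32767 + 1 = 65535
H(17) = 2 * 65535 + 1 = 131071
H(18) = 2 * 131071 + 1 = 262143
H(19) = 2 * 262143 + 1 = 524287
H(20) = 2 * 524287 + 1 = 1048575
H(21) = 2 * 1048575 + 1 = 2097151
H(22) = 2 * 2097151 + 1 = 4194303
H(23) = 2 * 4194303 + 1 = 8388607

8388607


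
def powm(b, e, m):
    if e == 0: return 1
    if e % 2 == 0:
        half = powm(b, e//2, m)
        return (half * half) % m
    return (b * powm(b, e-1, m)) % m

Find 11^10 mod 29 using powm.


powm(11, 10, 29): e is even, compute powm(11, 5, 29)
  powm(11, 5, 29): e is odd, compute powm(11, 4, 29)
    powm(11, 4, 29): e is even, compute powm(11, 2, 29)
      powm(11, 2, 29): e is even, compute powm(11, 1, 29)
        powm(11, 1, 29): e is odd, compute powm(11, 0, 29)
          powm(11, 0, 29) = 1
        (11 * 1) % 29 = 11
      half=11, (11*11) % 29 = 5
    half=5, (5*5) % 29 = 25
  (11 * 25) % 29 = 14
half=14, (14*14) % 29 = 22

22


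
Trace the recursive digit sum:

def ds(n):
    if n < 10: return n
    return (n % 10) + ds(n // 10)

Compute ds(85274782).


ds(85274782) = 2 + ds(8527478)
ds(8527478) = 8 + ds(852747)
ds(852747) = 7 + ds(85274)
ds(85274) = 4 + ds(8527)
ds(8527) = 7 + ds(852)
ds(852) = 2 + ds(85)
ds(85) = 5 + ds(8)
ds(8) = 8  (base case)
Total: 2 + 8 + 7 + 4 + 7 + 2 + 5 + 8 = 43

43


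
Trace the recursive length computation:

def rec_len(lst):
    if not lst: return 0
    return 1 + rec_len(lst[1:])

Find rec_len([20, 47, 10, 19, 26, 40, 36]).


rec_len([20, 47, 10, 19, 26, 40, 36]) = 1 + rec_len([47, 10, 19, 26, 40, 36])
rec_len([47, 10, 19, 26, 40, 36]) = 1 + rec_len([10, 19, 26, 40, 36])
rec_len([10, 19, 26, 40, 36]) = 1 + rec_len([19, 26, 40, 36])
rec_len([19, 26, 40, 36]) = 1 + rec_len([26, 40, 36])
rec_len([26, 40, 36]) = 1 + rec_len([40, 36])
rec_len([40, 36]) = 1 + rec_len([36])
rec_len([36]) = 1 + rec_len([])
rec_len([]) = 0  (base case)
Unwinding: 1 + 1 + 1 + 1 + 1 + 1 + 1 + 0 = 7

7


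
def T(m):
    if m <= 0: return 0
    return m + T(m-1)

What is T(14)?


T(14)
= 14 + 13 + 12 + 11 + 10 + 9 + 8 + 7 + 6 + 5 + 4 + 3 + 2 + 1 + T(0)
= 14 + 13 + 12 + 11 + 10 + 9 + 8 + 7 + 6 + 5 + 4 + 3 + 2 + 1 + 0
= 105

105


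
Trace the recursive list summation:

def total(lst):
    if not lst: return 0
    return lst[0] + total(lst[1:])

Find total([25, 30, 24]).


total([25, 30, 24]) = 25 + total([30, 24])
total([30, 24]) = 30 + total([24])
total([24]) = 24 + total([])
total([]) = 0  (base case)
Total: 25 + 30 + 24 + 0 = 79

79


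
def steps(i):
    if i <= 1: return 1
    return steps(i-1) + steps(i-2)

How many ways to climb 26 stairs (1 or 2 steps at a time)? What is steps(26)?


Building up from base cases:
steps(0) = 1
steps(1) = 1
steps(2) = steps(1) + steps(0) = 1 + 1 = 2
steps(3) = steps(2) + steps(1) = 2 + 1 = 3
steps(4) = steps(3) + steps(2) = 3 + 2 = 5
steps(5) = steps(4) + steps(3) = 5 + 3 = 8
steps(6) = steps(5) + steps(4) = 8 + 5 = 13
steps(7) = steps(6) + steps(5) = 13 + 8 = 21
steps(8) = steps(7) + steps(6) = 21 + 13 = 34
steps(9) = steps(8) + steps(7) = 34 + 21 = 55
steps(10) = steps(9) + steps(8) = 55 + 34 = 89
steps(11) = steps(10) + steps(9) = 89 + 55 = 144
steps(12) = steps(11) + steps(10) = 144 + 89 = 233
steps(13) = steps(12) + steps(11) = 233 + 144 = 377
steps(14) = steps(13) + steps(12) = 377 + 233 = 610
steps(15) = steps(14) + steps(13) = 610 + 377 = 987
steps(16) = steps(15) + steps(14) = 987 + 610 = 1597
steps(17) = steps(16) + steps(15) = 1597 + 987 = 2584
steps(18) = steps(17) + steps(16) = 2584 + 1597 = 4181
steps(19) = steps(18) + steps(17) = 4181 + 2584 = 6765
steps(20) = steps(19) + steps(18) = 6765 + 4181 = 10946
steps(21) = steps(20) + steps(19) = 10946 + 6765 = 17711
steps(22) = steps(21) + steps(20) = 17711 + 10946 = 28657
steps(23) = steps(22) + steps(21) = 28657 + 17711 = 46368
steps(24) = steps(23) + steps(22) = 46368 + 28657 = 75025
steps(25) = steps(24) + steps(23) = 75025 + 46368 = 121393
steps(26) = steps(25) + steps(24) = 121393 + 75025 = 196418

196418


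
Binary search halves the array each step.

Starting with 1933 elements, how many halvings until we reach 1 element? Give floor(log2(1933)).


1933 / 2 = 966
966 / 2 = 483
483 / 2 = 241
241 / 2 = 120
120 / 2 = 60
60 / 2 = 30
30 / 2 = 15
15 / 2 = 7
7 / 2 = 3
3 / 2 = 1
Reached 1 after 10 halvings

10


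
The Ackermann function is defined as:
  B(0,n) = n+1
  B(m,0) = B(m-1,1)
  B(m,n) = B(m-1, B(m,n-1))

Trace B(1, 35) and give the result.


B(1, 35) = B(0, B(1, 34))
  B(1, 34) = B(0, B(1, 33))
    B(1, 33) = B(0, B(1, 32))
      B(1, 32) = B(0, B(1, 31))
        B(1, 31) = B(0, B(1, 30))
          B(1, 30) = B(0, B(1, 29))
          B(1, 29) = B(0, B(1, 28))
          B(1, 28) = B(0, B(1, 27))
          B(1, 27) = B(0, B(1, 26))
          B(1, 26) = B(0, B(1, 25))
          B(1, 25) = B(0, B(1, 24))
          B(1, 24) = B(0, B(1, 23))
          B(1, 23) = B(0, B(1, 22))
          B(1, 22) = B(0, B(1, 21))
          B(1, 21) = B(0, B(1, 20))
          B(1, 20) = B(0, B(1, 19))
          B(1, 19) = B(0, B(1, 18))
          B(1, 18) = B(0, B(1, 17))
          B(1, 17) = B(0, B(1, 16))
          B(1, 16) = B(0, B(1, 15))
          B(1, 15) = B(0, B(1, 14))
          B(1, 14) = B(0, B(1, 13))
          B(1, 13) = B(0, B(1, 12))
          B(1, 12) = B(0, B(1, 11))
          B(1, 11) = B(0, B(1, 10))
... (trace truncated)
Result: B(1, 35) = 37

37


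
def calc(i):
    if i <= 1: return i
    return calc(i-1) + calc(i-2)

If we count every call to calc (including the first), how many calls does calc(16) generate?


Let C(n) = total calls for calc(n)
C(0) = 1, C(1) = 1
C(2) = 1 + C(1) + C(0) = 1 + 1 + 1 = 3
C(3) = 1 + C(2) + C(1) = 1 + 3 + 1 = 5
C(4) = 1 + C(3) + C(2) = 1 + 5 + 3 = 9
C(5) = 1 + C(4) + C(3) = 1 + 9 + 5 = 15
C(6) = 1 + C(5) + C(4) = 1 + 15 + 9 = 25
C(7) = 1 + C(6) + C(5) = 1 + 25 + 15 = 41
C(8) = 1 + C(7) + C(6) = 1 + 41 + 25 = 67
C(9) = 1 + C(8) + C(7) = 1 + 67 + 41 = 109
C(10) = 1 + C(9) + C(8) = 1 + 109 + 67 = 177
C(11) = 1 + C(10) + C(9) = 1 + 177 + 109 = 287
C(12) = 1 + C(11) + C(10) = 1 + 287 + 177 = 465
C(13) = 1 + C(12) + C(11) = 1 + 465 + 287 = 753
C(14) = 1 + C(13) + C(12) = 1 + 753 + 465 = 1219
C(15) = 1 + C(14) + C(13) = 1 + 1219 + 753 = 1973
C(16) = 1 + C(15) + C(14) = 1 + 1973 + 1219 = 3193

3193


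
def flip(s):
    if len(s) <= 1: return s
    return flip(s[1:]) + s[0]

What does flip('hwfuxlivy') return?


flip('hwfuxlivy') = flip('wfuxlivy') + 'h'
flip('wfuxlivy') = flip('fuxlivy') + 'w'
flip('fuxlivy') = flip('uxlivy') + 'f'
flip('uxlivy') = flip('xlivy') + 'u'
flip('xlivy') = flip('livy') + 'x'
flip('livy') = flip('ivy') + 'l'
flip('ivy') = flip('vy') + 'i'
flip('vy') = flip('y') + 'v'
flip('y') = 'y'  (base case)
Concatenating: 'y' + 'v' + 'i' + 'l' + 'x' + 'u' + 'f' + 'w' + 'h' = 'yvilxufwh'

yvilxufwh


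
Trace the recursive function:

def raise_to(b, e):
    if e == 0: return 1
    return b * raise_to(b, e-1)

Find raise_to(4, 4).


raise_to(4, 4)
= 4 * raise_to(4, 3)
= 4 * 4 * raise_to(4, 2)
= 4 * 4 * 4 * raise_to(4, 1)
= 4 * 4 * 4 * 4 * raise_to(4, 0)
= 4 * 4 * 4 * 4 * 1
= 256

256


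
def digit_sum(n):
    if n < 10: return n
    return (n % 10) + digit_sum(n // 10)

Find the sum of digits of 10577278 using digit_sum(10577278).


digit_sum(10577278) = 8 + digit_sum(1057727)
digit_sum(1057727) = 7 + digit_sum(105772)
digit_sum(105772) = 2 + digit_sum(10577)
digit_sum(10577) = 7 + digit_sum(1057)
digit_sum(1057) = 7 + digit_sum(105)
digit_sum(105) = 5 + digit_sum(10)
digit_sum(10) = 0 + digit_sum(1)
digit_sum(1) = 1  (base case)
Total: 8 + 7 + 2 + 7 + 7 + 5 + 0 + 1 = 37

37


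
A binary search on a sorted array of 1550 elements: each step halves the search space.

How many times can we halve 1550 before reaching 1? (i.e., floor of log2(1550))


1550 / 2 = 775
775 / 2 = 387
387 / 2 = 193
193 / 2 = 96
96 / 2 = 48
48 / 2 = 24
24 / 2 = 12
12 / 2 = 6
6 / 2 = 3
3 / 2 = 1
Reached 1 after 10 halvings

10


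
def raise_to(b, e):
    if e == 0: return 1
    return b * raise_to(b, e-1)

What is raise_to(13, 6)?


raise_to(13, 6)
= 13 * raise_to(13, 5)
= 13 * 13 * raise_to(13, 4)
= 13 * 13 * 13 * raise_to(13, 3)
= 13 * 13 * 13 * 13 * raise_to(13, 2)
= 13 * 13 * 13 * 13 * 13 * raise_to(13, 1)
= 13 * 13 * 13 * 13 * 13 * 13 * raise_to(13, 0)
= 13 * 13 * 13 * 13 * 13 * 13 * 1
= 4826809

4826809


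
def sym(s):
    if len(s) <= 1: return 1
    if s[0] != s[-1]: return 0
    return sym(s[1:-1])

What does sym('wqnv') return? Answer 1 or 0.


sym('wqnv'): s[0]='w' != s[-1]='v' -> return 0
Result: 0 (not a palindrome)

0


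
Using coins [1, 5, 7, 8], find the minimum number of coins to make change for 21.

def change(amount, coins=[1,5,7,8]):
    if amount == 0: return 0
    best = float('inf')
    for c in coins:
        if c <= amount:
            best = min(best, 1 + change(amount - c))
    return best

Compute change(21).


Building up with DP:
change(0) = 0
change(1) = min(1+change(0)=1+0=1) = 1
change(2) = min(1+change(1)=1+1=2) = 2
change(3) = min(1+change(2)=1+2=3) = 3
change(4) = min(1+change(3)=1+3=4) = 4
change(5) = min(1+change(4)=1+4=5, 1+change(0)=1+0=1) = 1
change(6) = min(1+change(5)=1+1=2, 1+change(1)=1+1=2) = 2
change(7) = min(1+change(6)=1+2=3, 1+change(2)=1+2=3, 1+change(0)=1+0=1) = 1
change(8) = min(1+change(7)=1+1=2, 1+change(3)=1+3=4, 1+change(1)=1+1=2, 1+change(0)=1+0=1) = 1
change(9) = min(1+change(8)=1+1=2, 1+change(4)=1+4=5, 1+change(2)=1+2=3, 1+change(1)=1+1=2) = 2
change(10) = min(1+change(9)=1+2=3, 1+change(5)=1+1=2, 1+change(3)=1+3=4, 1+change(2)=1+2=3) = 2
change(11) = min(1+change(10)=1+2=3, 1+change(6)=1+2=3, 1+change(4)=1+4=5, 1+change(3)=1+3=4) = 3
change(12) = min(1+change(11)=1+3=4, 1+change(7)=1+1=2, 1+change(5)=1+1=2, 1+change(4)=1+4=5) = 2
change(13) = min(1+change(12)=1+2=3, 1+change(8)=1+1=2, 1+change(6)=1+2=3, 1+change(5)=1+1=2) = 2
change(14) = min(1+change(13)=1+2=3, 1+change(9)=1+2=3, 1+change(7)=1+1=2, 1+change(6)=1+2=3) = 2
change(15) = min(1+change(14)=1+2=3, 1+change(10)=1+2=3, 1+change(8)=1+1=2, 1+change(7)=1+1=2) = 2
change(16) = min(1+change(15)=1+2=3, 1+change(11)=1+3=4, 1+change(9)=1+2=3, 1+change(8)=1+1=2) = 2
change(17) = min(1+change(16)=1+2=3, 1+change(12)=1+2=3, 1+change(10)=1+2=3, 1+change(9)=1+2=3) = 3
change(18) = min(1+change(17)=1+3=4, 1+change(13)=1+2=3, 1+change(11)=1+3=4, 1+change(10)=1+2=3) = 3
change(19) = min(1+change(18)=1+3=4, 1+change(14)=1+2=3, 1+change(12)=1+2=3, 1+change(11)=1+3=4) = 3
change(20) = min(1+change(19)=1+3=4, 1+change(15)=1+2=3, 1+change(13)=1+2=3, 1+change(12)=1+2=3) = 3
change(21) = min(1+change(20)=1+3=4, 1+change(16)=1+2=3, 1+change(14)=1+2=3, 1+change(13)=1+2=3) = 3

3


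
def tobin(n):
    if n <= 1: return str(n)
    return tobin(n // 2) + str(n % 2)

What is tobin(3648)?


tobin(3648) = tobin(1824) + '0'
tobin(1824) = tobin(912) + '0'
tobin(912) = tobin(456) + '0'
tobin(456) = tobin(228) + '0'
tobin(228) = tobin(114) + '0'
tobin(114) = tobin(57) + '0'
tobin(57) = tobin(28) + '1'
tobin(28) = tobin(14) + '0'
tobin(14) = tobin(7) + '0'
tobin(7) = tobin(3) + '1'
tobin(3) = tobin(1) + '1'
tobin(1) = '1'  (base case)
Concatenating: '1' + '1' + '1' + '0' + '0' + '1' + '0' + '0' + '0' + '0' + '0' + '0' = '111001000000'

111001000000


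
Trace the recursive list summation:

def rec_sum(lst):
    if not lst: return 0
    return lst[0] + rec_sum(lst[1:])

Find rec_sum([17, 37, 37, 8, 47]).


rec_sum([17, 37, 37, 8, 47]) = 17 + rec_sum([37, 37, 8, 47])
rec_sum([37, 37, 8, 47]) = 37 + rec_sum([37, 8, 47])
rec_sum([37, 8, 47]) = 37 + rec_sum([8, 47])
rec_sum([8, 47]) = 8 + rec_sum([47])
rec_sum([47]) = 47 + rec_sum([])
rec_sum([]) = 0  (base case)
Total: 17 + 37 + 37 + 8 + 47 + 0 = 146

146


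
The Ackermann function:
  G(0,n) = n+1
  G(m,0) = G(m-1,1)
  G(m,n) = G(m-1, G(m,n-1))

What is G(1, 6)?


G(1, 6) = G(0, G(1, 5))
  G(1, 5) = G(0, G(1, 4))
    G(1, 4) = G(0, G(1, 3))
      G(1, 3) = G(0, G(1, 2))
        G(1, 2) = G(0, G(1, 1))
          G(1, 1) = G(0, G(1, 0))
          G(1, 0) = G(0, 1)
          G(0, 1) = 2
            = G(0, 2)
          G(0, 2) = 3
          = G(0, 3)
          G(0, 3) = 4
        = G(0, 4)
        G(0, 4) = 5
      = G(0, 5)
      G(0, 5) = 6
    = G(0, 6)
    G(0, 6) = 7
  = G(0, 7)
  G(0, 7) = 8
Result: G(1, 6) = 8

8


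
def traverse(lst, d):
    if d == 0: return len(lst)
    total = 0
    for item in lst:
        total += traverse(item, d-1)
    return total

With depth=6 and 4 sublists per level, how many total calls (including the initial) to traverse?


At depth 0 (root): 1 call
At depth 1: each of 1 parents calls traverse on 4 children = 4 calls
At depth 2: each of 4 parents calls traverse on 4 children = 16 calls
At depth 3: each of 16 parents calls traverse on 4 children = 64 calls
At depth 4: each of 64 parents calls traverse on 4 children = 256 calls
At depth 5: each of 256 parents calls traverse on 4 children = 1024 calls
At depth 6: each of 1024 parents calls traverse on 4 children = 4096 calls
Total: 1 + 4 + 16 + 64 + 256 + 1024 + 4096 = 5461

5461


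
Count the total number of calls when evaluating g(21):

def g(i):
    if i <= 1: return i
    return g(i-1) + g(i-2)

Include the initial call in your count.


Let C(n) = total calls for g(n)
C(0) = 1, C(1) = 1
C(2) = 1 + C(1) + C(0) = 1 + 1 + 1 = 3
C(3) = 1 + C(2) + C(1) = 1 + 3 + 1 = 5
C(4) = 1 + C(3) + C(2) = 1 + 5 + 3 = 9
C(5) = 1 + C(4) + C(3) = 1 + 9 + 5 = 15
C(6) = 1 + C(5) + C(4) = 1 + 15 + 9 = 25
C(7) = 1 + C(6) + C(5) = 1 + 25 + 15 = 41
C(8) = 1 + C(7) + C(6) = 1 + 41 + 25 = 67
C(9) = 1 + C(8) + C(7) = 1 + 67 + 41 = 109
C(10) = 1 + C(9) + C(8) = 1 + 109 + 67 = 177
C(11) = 1 + C(10) + C(9) = 1 + 177 + 109 = 287
C(12) = 1 + C(11) + C(10) = 1 + 287 + 177 = 465
C(13) = 1 + C(12) + C(11) = 1 + 465 + 287 = 753
C(14) = 1 + C(13) + C(12) = 1 + 753 + 465 = 1219
C(15) = 1 + C(14) + C(13) = 1 + 1219 + 753 = 1973
C(16) = 1 + C(15) + C(14) = 1 + 1973 + 1219 = 3193
C(17) = 1 + C(16) + C(15) = 1 + 3193 + 1973 = 5167
C(18) = 1 + C(17) + C(16) = 1 + 5167 + 3193 = 8361
C(19) = 1 + C(18) + C(17) = 1 + 8361 + 5167 = 13529
C(20) = 1 + C(19) + C(18) = 1 + 13529 + 8361 = 21891
C(21) = 1 + C(20) + C(19) = 1 + 21891 + 13529 = 35421

35421


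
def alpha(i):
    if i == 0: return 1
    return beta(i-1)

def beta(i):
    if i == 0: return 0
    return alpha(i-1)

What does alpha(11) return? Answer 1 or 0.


alpha(11) = beta(10)
beta(10) = alpha(9)
alpha(9) = beta(8)
beta(8) = alpha(7)
alpha(7) = beta(6)
beta(6) = alpha(5)
alpha(5) = beta(4)
beta(4) = alpha(3)
alpha(3) = beta(2)
beta(2) = alpha(1)
alpha(1) = beta(0)
beta(0) = 0  (base case)
Result: 0

0


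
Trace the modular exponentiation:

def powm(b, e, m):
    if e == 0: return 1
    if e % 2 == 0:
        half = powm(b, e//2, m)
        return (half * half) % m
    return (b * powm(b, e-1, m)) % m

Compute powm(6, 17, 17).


powm(6, 17, 17): e is odd, compute powm(6, 16, 17)
  powm(6, 16, 17): e is even, compute powm(6, 8, 17)
    powm(6, 8, 17): e is even, compute powm(6, 4, 17)
      powm(6, 4, 17): e is even, compute powm(6, 2, 17)
        powm(6, 2, 17): e is even, compute powm(6, 1, 17)
          powm(6, 1, 17): e is odd, compute powm(6, 0, 17)
          powm(6, 0, 17) = 1
          (6 * 1) % 17 = 6
        half=6, (6*6) % 17 = 2
      half=2, (2*2) % 17 = 4
    half=4, (4*4) % 17 = 16
  half=16, (16*16) % 17 = 1
(6 * 1) % 17 = 6

6
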